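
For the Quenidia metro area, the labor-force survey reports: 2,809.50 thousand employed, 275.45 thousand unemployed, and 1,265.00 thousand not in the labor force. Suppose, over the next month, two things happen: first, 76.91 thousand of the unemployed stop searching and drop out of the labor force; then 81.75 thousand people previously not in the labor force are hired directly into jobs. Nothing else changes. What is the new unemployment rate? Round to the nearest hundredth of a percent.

Initially, labor force = 2,809.50 + 275.45 = 3,084.95 thousand, so u = 275.45/3,084.95 = 8.93%.
After the first change, unemployed and labor force both fall by 76.91 → E = 2,809.50, U = 198.54, labor force = 3,008.04 thousand.
After the second change, employed and labor force both rise by 81.75; unemployed unchanged → E = 2,891.25, U = 198.54, labor force = 3,089.79 thousand.
New unemployment rate = 198.54 / 3,089.79 = 6.43%.

New unemployment rate ≈ 6.43%.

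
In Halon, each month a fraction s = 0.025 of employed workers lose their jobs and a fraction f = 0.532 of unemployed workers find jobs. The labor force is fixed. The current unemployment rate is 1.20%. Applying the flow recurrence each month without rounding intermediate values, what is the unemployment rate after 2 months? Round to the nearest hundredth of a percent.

With a fixed labor force, u_{t+1} = u_t + s·(1−u_t) − f·u_t = u_t·(1−s−f) + s.
Here 1−s−f = 0.443 and s = 0.025.
u_1 = 0.012000 × 0.443 + 0.025 = 0.030316.
u_2 = 0.030316 × 0.443 + 0.025 = 0.038430.

Unemployment rate after two months ≈ 3.84%.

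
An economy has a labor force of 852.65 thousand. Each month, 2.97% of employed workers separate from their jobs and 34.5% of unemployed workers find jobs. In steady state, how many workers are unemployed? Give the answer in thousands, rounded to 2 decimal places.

About 67.58 thousand are unemployed in steady state.

Steady-state unemployment rate u* = s/(s+f) = 2.97/(2.97+34.5) = 0.079263.
Unemployed = u* × labor force = 0.079263 × 852.65 ≈ 67.58 thousand.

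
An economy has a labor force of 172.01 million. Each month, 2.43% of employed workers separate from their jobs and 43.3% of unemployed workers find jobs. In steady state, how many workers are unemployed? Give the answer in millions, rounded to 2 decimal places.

Steady-state unemployment rate u* = s/(s+f) = 2.43/(2.43+43.3) = 0.053138.
Unemployed = u* × labor force = 0.053138 × 172.01 ≈ 9.14 million.

About 9.14 million are unemployed in steady state.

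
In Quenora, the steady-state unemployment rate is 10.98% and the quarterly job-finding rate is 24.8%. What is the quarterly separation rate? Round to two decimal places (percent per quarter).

From u* = s/(s+f): s = u·f/(1−u).
s = 0.1098 × 24.8 / (1 − 0.1098) = 2.7230 / 0.8902 ≈ 3.06% per quarter.

Separation rate ≈ 3.06% per quarter.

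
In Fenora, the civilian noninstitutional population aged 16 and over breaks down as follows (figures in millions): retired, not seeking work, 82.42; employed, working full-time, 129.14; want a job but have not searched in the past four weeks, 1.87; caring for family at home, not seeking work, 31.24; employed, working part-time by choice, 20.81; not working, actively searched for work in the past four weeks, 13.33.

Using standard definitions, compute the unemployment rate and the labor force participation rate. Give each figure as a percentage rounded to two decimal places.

Employed = 129.14 + 20.81 = 149.95 million.
Unemployed = 13.33 million.
Labor force = 149.95 + 13.33 = 163.28 million.
Not in labor force = 82.42 + 1.87 + 31.24 = 115.53 million (those not working and not actively searching are outside the labor force — including those who want a job but have given up searching).
Civilian working-age population = 163.28 + 115.53 = 278.81 million.
Unemployment rate = 13.33 / 163.28 = 8.16%.
Labor force participation rate = 163.28 / 278.81 = 58.56%.

Unemployment rate ≈ 8.16%; labor force participation rate ≈ 58.56%.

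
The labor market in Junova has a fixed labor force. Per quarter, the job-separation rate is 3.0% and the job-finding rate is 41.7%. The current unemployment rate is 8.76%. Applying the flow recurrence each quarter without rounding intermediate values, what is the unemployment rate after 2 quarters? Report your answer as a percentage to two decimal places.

Unemployment rate after two quarters ≈ 7.34%.

With a fixed labor force, u_{t+1} = u_t + s·(1−u_t) − f·u_t = u_t·(1−s−f) + s.
Here 1−s−f = 0.553 and s = 0.030.
u_1 = 0.087600 × 0.553 + 0.030 = 0.078443.
u_2 = 0.078443 × 0.553 + 0.030 = 0.073379.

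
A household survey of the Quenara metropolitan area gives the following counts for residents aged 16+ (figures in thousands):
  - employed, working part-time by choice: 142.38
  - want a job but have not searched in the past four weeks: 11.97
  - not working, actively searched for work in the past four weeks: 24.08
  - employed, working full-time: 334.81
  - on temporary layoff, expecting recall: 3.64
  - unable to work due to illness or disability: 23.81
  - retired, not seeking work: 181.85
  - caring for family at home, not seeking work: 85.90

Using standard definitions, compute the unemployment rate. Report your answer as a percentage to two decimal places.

Employed = 142.38 + 334.81 = 477.19 thousand.
Unemployed = 24.08 + 3.64 = 27.72 thousand (jobless and actively searching, or on temporary layoff).
Labor force = 477.19 + 27.72 = 504.91 thousand.
Unemployment rate = 27.72 / 504.91 = 5.49%.

Unemployment rate ≈ 5.49%.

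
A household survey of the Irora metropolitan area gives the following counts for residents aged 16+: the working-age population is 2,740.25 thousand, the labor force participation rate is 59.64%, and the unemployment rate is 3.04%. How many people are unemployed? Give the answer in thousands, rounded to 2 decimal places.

About 49.68 thousand are unemployed.

Labor force = 0.5964 × 2,740.25 = 1,634.29 thousand.
Unemployed = 0.0304 × 1,634.29 ≈ 49.68 thousand.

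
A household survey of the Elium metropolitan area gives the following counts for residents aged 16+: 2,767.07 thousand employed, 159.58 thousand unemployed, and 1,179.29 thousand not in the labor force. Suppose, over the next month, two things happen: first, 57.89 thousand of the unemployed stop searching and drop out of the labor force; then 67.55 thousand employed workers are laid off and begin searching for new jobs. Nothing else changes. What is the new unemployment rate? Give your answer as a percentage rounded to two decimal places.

Initially, labor force = 2,767.07 + 159.58 = 2,926.65 thousand, so u = 159.58/2,926.65 = 5.45%.
After the first change, unemployed and labor force both fall by 57.89 → E = 2,767.07, U = 101.69, labor force = 2,868.76 thousand.
After the second change, employed falls and unemployed rises by 67.55; labor force unchanged → E = 2,699.52, U = 169.24, labor force = 2,868.76 thousand.
New unemployment rate = 169.24 / 2,868.76 = 5.90%.

New unemployment rate ≈ 5.90%.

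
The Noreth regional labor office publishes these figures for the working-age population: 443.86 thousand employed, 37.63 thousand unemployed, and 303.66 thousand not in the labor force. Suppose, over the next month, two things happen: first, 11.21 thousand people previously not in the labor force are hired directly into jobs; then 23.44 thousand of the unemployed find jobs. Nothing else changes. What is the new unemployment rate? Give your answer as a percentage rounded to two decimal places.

Initially, labor force = 443.86 + 37.63 = 481.49 thousand, so u = 37.63/481.49 = 7.82%.
After the first change, employed and labor force both rise by 11.21; unemployed unchanged → E = 455.07, U = 37.63, labor force = 492.70 thousand.
After the second change, unemployed falls and employed rises by 23.44; labor force unchanged → E = 478.51, U = 14.19, labor force = 492.70 thousand.
New unemployment rate = 14.19 / 492.70 = 2.88%.

New unemployment rate ≈ 2.88%.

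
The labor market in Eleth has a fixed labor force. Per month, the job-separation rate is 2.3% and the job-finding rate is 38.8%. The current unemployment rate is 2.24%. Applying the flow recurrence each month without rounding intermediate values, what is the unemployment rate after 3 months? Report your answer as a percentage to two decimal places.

Unemployment rate after three months ≈ 4.91%.

With a fixed labor force, u_{t+1} = u_t + s·(1−u_t) − f·u_t = u_t·(1−s−f) + s.
Here 1−s−f = 0.589 and s = 0.023.
u_1 = 0.022400 × 0.589 + 0.023 = 0.036194.
u_2 = 0.036194 × 0.589 + 0.023 = 0.044318.
u_3 = 0.044318 × 0.589 + 0.023 = 0.049103.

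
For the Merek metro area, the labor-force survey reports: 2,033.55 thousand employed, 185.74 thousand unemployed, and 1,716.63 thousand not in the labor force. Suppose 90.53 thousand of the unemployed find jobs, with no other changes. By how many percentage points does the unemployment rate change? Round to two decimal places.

Initially, labor force = 2,033.55 + 185.74 = 2,219.29 thousand, so u = 185.74/2,219.29 = 8.37%.
After the change, unemployed falls and employed rises by 90.53; labor force unchanged → E = 2,124.08, U = 95.21, labor force = 2,219.29 thousand.
New unemployment rate = 95.21 / 2,219.29 = 4.29%.
Change = 4.29% − 8.37% = −4.08 percentage points.

The unemployment rate changes by −4.08 percentage points.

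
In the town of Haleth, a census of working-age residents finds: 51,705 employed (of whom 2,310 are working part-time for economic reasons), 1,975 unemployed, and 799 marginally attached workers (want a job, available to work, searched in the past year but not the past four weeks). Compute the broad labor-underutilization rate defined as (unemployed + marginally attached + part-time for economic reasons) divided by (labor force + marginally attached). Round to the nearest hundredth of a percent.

Labor force = 51,705 + 1,975 = 53,680.
Numerator = 1,975 + 799 + 2,310 = 5,084.
Denominator = 53,680 + 799 = 54,479.
Broad rate = 5,084 / 54,479 = 9.33%.

Broad underutilization rate ≈ 9.33%.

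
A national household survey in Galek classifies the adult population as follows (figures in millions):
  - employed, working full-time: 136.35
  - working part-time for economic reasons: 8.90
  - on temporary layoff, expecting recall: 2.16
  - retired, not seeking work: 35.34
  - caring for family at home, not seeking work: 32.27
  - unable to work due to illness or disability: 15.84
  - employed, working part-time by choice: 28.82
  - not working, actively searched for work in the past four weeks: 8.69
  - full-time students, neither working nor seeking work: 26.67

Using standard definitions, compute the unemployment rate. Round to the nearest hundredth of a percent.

Employed = 136.35 + 8.90 + 28.82 = 174.07 million (anyone who worked, including part-time for economic reasons, counts as employed).
Unemployed = 2.16 + 8.69 = 10.85 million (jobless and actively searching, or on temporary layoff).
Labor force = 174.07 + 10.85 = 184.92 million.
Unemployment rate = 10.85 / 184.92 = 5.87%.

Unemployment rate ≈ 5.87%.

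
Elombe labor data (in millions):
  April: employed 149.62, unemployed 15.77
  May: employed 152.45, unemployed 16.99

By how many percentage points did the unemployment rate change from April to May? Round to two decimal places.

The unemployment rate changed by +0.49 percentage points.

April: labor force = 149.62 + 15.77 = 165.39; u = 15.77/165.39 = 9.54%.
May: labor force = 152.45 + 16.99 = 169.44; u = 16.99/169.44 = 10.03%.
Change = 10.03% − 9.54% = +0.49 pp.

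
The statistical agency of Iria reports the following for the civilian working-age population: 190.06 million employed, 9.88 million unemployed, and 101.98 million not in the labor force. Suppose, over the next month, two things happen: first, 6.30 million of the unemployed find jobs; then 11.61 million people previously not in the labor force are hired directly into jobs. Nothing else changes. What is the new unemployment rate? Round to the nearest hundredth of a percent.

New unemployment rate ≈ 1.69%.

Initially, labor force = 190.06 + 9.88 = 199.94 million, so u = 9.88/199.94 = 4.94%.
After the first change, unemployed falls and employed rises by 6.30; labor force unchanged → E = 196.36, U = 3.58, labor force = 199.94 million.
After the second change, employed and labor force both rise by 11.61; unemployed unchanged → E = 207.97, U = 3.58, labor force = 211.55 million.
New unemployment rate = 3.58 / 211.55 = 1.69%.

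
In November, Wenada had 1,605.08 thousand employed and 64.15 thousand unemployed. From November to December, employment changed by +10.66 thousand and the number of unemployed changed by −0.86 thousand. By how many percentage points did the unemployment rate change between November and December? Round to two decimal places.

November: labor force = 1,605.08 + 64.15 = 1,669.23; u = 64.15/1,669.23 = 3.84%.
December: labor force = 1,615.74 + 63.29 = 1,679.03; u = 63.29/1,679.03 = 3.77%.
Change = 3.77% − 3.84% = −0.07 pp.

The unemployment rate changed by −0.07 percentage points.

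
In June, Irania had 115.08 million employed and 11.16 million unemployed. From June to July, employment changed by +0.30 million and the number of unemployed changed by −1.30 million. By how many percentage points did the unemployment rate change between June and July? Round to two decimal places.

June: labor force = 115.08 + 11.16 = 126.24; u = 11.16/126.24 = 8.84%.
July: labor force = 115.38 + 9.86 = 125.24; u = 9.86/125.24 = 7.87%.
Change = 7.87% − 8.84% = −0.97 pp.

The unemployment rate changed by −0.97 percentage points.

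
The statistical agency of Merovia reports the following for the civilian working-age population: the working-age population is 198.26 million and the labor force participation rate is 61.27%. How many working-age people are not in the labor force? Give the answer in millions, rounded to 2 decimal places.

About 76.79 million are not in the labor force.

Share not in the labor force = 1 − 0.6127 = 0.3873.
Not in labor force = 0.3873 × 198.26 ≈ 76.79 million.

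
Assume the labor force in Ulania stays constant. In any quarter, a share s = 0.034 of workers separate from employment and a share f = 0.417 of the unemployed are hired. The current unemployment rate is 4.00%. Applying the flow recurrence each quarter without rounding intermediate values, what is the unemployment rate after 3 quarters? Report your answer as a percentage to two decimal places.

Unemployment rate after three quarters ≈ 6.95%.

With a fixed labor force, u_{t+1} = u_t + s·(1−u_t) − f·u_t = u_t·(1−s−f) + s.
Here 1−s−f = 0.549 and s = 0.034.
u_1 = 0.040000 × 0.549 + 0.034 = 0.055960.
u_2 = 0.055960 × 0.549 + 0.034 = 0.064722.
u_3 = 0.064722 × 0.549 + 0.034 = 0.069532.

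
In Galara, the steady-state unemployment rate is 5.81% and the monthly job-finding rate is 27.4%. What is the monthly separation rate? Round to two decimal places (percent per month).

From u* = s/(s+f): s = u·f/(1−u).
s = 0.0581 × 27.4 / (1 − 0.0581) = 1.5919 / 0.9419 ≈ 1.69% per month.

Separation rate ≈ 1.69% per month.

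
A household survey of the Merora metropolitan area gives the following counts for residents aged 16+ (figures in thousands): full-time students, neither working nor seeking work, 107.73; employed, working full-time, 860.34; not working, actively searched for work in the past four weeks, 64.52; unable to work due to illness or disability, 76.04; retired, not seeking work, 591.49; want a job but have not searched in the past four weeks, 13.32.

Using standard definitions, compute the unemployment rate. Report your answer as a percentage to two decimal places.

Unemployment rate ≈ 6.98%.

Employed = 860.34 thousand.
Unemployed = 64.52 thousand.
Labor force = 860.34 + 64.52 = 924.86 thousand.
Unemployment rate = 64.52 / 924.86 = 6.98%.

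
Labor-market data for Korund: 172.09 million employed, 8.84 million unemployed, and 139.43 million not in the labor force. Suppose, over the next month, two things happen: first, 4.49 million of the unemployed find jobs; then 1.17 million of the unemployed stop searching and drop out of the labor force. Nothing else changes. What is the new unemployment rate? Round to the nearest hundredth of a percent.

New unemployment rate ≈ 1.77%.

Initially, labor force = 172.09 + 8.84 = 180.93 million, so u = 8.84/180.93 = 4.89%.
After the first change, unemployed falls and employed rises by 4.49; labor force unchanged → E = 176.58, U = 4.35, labor force = 180.93 million.
After the second change, unemployed and labor force both fall by 1.17 → E = 176.58, U = 3.18, labor force = 179.76 million.
New unemployment rate = 3.18 / 179.76 = 1.77%.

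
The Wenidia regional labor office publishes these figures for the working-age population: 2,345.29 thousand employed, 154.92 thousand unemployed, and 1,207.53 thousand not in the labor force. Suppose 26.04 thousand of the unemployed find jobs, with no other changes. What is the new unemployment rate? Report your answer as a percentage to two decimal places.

Initially, labor force = 2,345.29 + 154.92 = 2,500.21 thousand, so u = 154.92/2,500.21 = 6.20%.
After the change, unemployed falls and employed rises by 26.04; labor force unchanged → E = 2,371.33, U = 128.88, labor force = 2,500.21 thousand.
New unemployment rate = 128.88 / 2,500.21 = 5.15%.

New unemployment rate ≈ 5.15%.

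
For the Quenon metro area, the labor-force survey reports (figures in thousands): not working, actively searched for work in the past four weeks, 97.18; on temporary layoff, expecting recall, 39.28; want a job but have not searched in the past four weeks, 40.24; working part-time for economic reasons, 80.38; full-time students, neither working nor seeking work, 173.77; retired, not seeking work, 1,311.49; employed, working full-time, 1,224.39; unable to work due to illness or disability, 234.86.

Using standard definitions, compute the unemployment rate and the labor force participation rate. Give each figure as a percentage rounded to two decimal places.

Employed = 80.38 + 1,224.39 = 1,304.77 thousand (anyone who worked, including part-time for economic reasons, counts as employed).
Unemployed = 97.18 + 39.28 = 136.46 thousand (jobless and actively searching, or on temporary layoff).
Labor force = 1,304.77 + 136.46 = 1,441.23 thousand.
Not in labor force = 40.24 + 173.77 + 1,311.49 + 234.86 = 1,760.36 thousand (those not working and not actively searching are outside the labor force — including those who want a job but have given up searching).
Civilian working-age population = 1,441.23 + 1,760.36 = 3,201.59 thousand.
Unemployment rate = 136.46 / 1,441.23 = 9.47%.
Labor force participation rate = 1,441.23 / 3,201.59 = 45.02%.

Unemployment rate ≈ 9.47%; labor force participation rate ≈ 45.02%.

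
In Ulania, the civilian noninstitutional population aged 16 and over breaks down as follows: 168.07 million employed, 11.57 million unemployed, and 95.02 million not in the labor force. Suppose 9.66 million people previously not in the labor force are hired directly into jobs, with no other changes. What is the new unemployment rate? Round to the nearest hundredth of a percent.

Initially, labor force = 168.07 + 11.57 = 179.64 million, so u = 11.57/179.64 = 6.44%.
After the change, employed and labor force both rise by 9.66; unemployed unchanged → E = 177.73, U = 11.57, labor force = 189.30 million.
New unemployment rate = 11.57 / 189.30 = 6.11%.

New unemployment rate ≈ 6.11%.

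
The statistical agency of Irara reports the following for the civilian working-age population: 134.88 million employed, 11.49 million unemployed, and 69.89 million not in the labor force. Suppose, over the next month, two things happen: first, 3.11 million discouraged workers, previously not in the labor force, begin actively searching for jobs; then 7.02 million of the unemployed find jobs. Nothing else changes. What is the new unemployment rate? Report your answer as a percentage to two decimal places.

New unemployment rate ≈ 5.07%.

Initially, labor force = 134.88 + 11.49 = 146.37 million, so u = 11.49/146.37 = 7.85%.
After the first change, unemployed and labor force both rise by 3.11 → E = 134.88, U = 14.60, labor force = 149.48 million.
After the second change, unemployed falls and employed rises by 7.02; labor force unchanged → E = 141.90, U = 7.58, labor force = 149.48 million.
New unemployment rate = 7.58 / 149.48 = 5.07%.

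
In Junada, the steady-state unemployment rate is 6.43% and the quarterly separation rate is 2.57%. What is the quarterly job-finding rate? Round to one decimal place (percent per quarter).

Job-finding rate ≈ 37.4% per quarter.

From u* = s/(s+f): f = s·(1−u)/u.
f = 2.57 × (1 − 0.0643) / 0.0643 = 2.4047 / 0.0643 ≈ 37.4% per quarter.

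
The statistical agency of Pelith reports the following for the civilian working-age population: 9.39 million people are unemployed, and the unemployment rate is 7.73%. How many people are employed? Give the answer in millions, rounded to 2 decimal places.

Labor force = U / u = 9.39 / 0.0773 ≈ 121.47 million.
Employed = labor force − unemployed = 121.47 − 9.39 = 112.08 million.

About 112.08 million are employed.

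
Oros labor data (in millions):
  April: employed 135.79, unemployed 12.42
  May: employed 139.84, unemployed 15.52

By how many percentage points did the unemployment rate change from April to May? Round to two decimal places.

April: labor force = 135.79 + 12.42 = 148.21; u = 12.42/148.21 = 8.38%.
May: labor force = 139.84 + 15.52 = 155.36; u = 15.52/155.36 = 9.99%.
Change = 9.99% − 8.38% = +1.61 pp.

The unemployment rate changed by +1.61 percentage points.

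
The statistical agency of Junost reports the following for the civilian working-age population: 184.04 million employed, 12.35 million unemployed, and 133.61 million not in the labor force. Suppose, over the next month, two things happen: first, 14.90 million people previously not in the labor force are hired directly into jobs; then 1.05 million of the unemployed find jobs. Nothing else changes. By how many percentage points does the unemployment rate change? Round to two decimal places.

The unemployment rate changes by −0.94 percentage points.

Initially, labor force = 184.04 + 12.35 = 196.39 million, so u = 12.35/196.39 = 6.29%.
After the first change, employed and labor force both rise by 14.90; unemployed unchanged → E = 198.94, U = 12.35, labor force = 211.29 million.
After the second change, unemployed falls and employed rises by 1.05; labor force unchanged → E = 199.99, U = 11.30, labor force = 211.29 million.
New unemployment rate = 11.30 / 211.29 = 5.35%.
Change = 5.35% − 6.29% = −0.94 percentage points.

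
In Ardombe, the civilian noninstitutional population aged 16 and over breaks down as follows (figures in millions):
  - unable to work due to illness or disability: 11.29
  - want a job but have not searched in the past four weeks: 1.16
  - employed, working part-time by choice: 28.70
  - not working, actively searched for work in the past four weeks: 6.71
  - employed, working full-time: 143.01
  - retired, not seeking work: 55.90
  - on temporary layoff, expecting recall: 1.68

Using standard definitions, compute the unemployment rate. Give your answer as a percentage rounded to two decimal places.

Unemployment rate ≈ 4.66%.

Employed = 28.70 + 143.01 = 171.71 million.
Unemployed = 6.71 + 1.68 = 8.39 million (jobless and actively searching, or on temporary layoff).
Labor force = 171.71 + 8.39 = 180.10 million.
Unemployment rate = 8.39 / 180.10 = 4.66%.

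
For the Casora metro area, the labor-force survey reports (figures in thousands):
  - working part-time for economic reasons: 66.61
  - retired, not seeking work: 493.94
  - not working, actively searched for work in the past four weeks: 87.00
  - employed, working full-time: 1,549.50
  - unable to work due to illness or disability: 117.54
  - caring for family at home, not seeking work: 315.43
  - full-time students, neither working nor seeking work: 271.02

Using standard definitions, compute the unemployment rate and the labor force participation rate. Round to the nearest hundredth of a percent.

Employed = 66.61 + 1,549.50 = 1,616.11 thousand (anyone who worked, including part-time for economic reasons, counts as employed).
Unemployed = 87.00 thousand.
Labor force = 1,616.11 + 87.00 = 1,703.11 thousand.
Not in labor force = 493.94 + 117.54 + 315.43 + 271.02 = 1,197.93 thousand (those not working and not actively searching are outside the labor force).
Civilian working-age population = 1,703.11 + 1,197.93 = 2,901.04 thousand.
Unemployment rate = 87.00 / 1,703.11 = 5.11%.
Labor force participation rate = 1,703.11 / 2,901.04 = 58.71%.

Unemployment rate ≈ 5.11%; labor force participation rate ≈ 58.71%.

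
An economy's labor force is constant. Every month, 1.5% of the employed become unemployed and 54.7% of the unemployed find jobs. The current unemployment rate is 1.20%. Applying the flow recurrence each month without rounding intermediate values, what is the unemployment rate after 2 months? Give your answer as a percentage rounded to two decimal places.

Unemployment rate after two months ≈ 2.39%.

With a fixed labor force, u_{t+1} = u_t + s·(1−u_t) − f·u_t = u_t·(1−s−f) + s.
Here 1−s−f = 0.438 and s = 0.015.
u_1 = 0.012000 × 0.438 + 0.015 = 0.020256.
u_2 = 0.020256 × 0.438 + 0.015 = 0.023872.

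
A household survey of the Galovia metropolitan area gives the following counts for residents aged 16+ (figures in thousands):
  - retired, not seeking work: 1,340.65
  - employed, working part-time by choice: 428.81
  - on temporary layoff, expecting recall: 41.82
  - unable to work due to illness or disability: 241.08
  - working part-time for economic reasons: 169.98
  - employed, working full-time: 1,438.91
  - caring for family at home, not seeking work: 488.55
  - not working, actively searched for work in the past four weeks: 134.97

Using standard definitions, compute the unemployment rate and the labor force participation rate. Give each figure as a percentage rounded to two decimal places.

Employed = 428.81 + 169.98 + 1,438.91 = 2,037.70 thousand (anyone who worked, including part-time for economic reasons, counts as employed).
Unemployed = 41.82 + 134.97 = 176.79 thousand (jobless and actively searching, or on temporary layoff).
Labor force = 2,037.70 + 176.79 = 2,214.49 thousand.
Not in labor force = 1,340.65 + 241.08 + 488.55 = 2,070.28 thousand (those not working and not actively searching are outside the labor force).
Civilian working-age population = 2,214.49 + 2,070.28 = 4,284.77 thousand.
Unemployment rate = 176.79 / 2,214.49 = 7.98%.
Labor force participation rate = 2,214.49 / 4,284.77 = 51.68%.

Unemployment rate ≈ 7.98%; labor force participation rate ≈ 51.68%.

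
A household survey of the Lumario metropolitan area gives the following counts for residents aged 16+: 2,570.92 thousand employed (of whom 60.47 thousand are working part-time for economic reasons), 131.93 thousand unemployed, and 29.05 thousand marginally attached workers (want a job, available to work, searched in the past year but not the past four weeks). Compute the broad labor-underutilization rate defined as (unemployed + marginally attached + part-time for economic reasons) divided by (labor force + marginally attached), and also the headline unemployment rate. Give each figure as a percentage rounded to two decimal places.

Labor force = 2,570.92 + 131.93 = 2,702.85 thousand.
Numerator = 131.93 + 29.05 + 60.47 = 221.45 thousand.
Denominator = 2,702.85 + 29.05 = 2,731.90 thousand.
Broad rate = 221.45 / 2,731.90 = 8.11%.
Headline unemployment rate = 131.93 / 2,702.85 = 4.88%.

Broad underutilization rate ≈ 8.11%; headline unemployment rate ≈ 4.88%.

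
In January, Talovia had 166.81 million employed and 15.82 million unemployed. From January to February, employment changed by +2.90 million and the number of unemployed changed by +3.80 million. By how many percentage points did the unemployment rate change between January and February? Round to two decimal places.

The unemployment rate changed by +1.70 percentage points.

January: labor force = 166.81 + 15.82 = 182.63; u = 15.82/182.63 = 8.66%.
February: labor force = 169.71 + 19.62 = 189.33; u = 19.62/189.33 = 10.36%.
Change = 10.36% − 8.66% = +1.70 pp.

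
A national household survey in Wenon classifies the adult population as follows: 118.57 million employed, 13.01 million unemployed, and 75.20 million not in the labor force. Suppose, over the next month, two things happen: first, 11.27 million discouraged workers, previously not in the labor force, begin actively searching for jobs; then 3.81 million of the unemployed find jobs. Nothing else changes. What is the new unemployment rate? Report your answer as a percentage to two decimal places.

New unemployment rate ≈ 14.33%.

Initially, labor force = 118.57 + 13.01 = 131.58 million, so u = 13.01/131.58 = 9.89%.
After the first change, unemployed and labor force both rise by 11.27 → E = 118.57, U = 24.28, labor force = 142.85 million.
After the second change, unemployed falls and employed rises by 3.81; labor force unchanged → E = 122.38, U = 20.47, labor force = 142.85 million.
New unemployment rate = 20.47 / 142.85 = 14.33%.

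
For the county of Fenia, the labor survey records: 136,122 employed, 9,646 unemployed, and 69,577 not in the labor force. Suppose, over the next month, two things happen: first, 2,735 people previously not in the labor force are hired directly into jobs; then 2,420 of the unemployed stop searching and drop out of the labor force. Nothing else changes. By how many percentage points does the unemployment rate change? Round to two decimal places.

The unemployment rate changes by −1.67 percentage points.

Initially, labor force = 136,122 + 9,646 = 145,768, so u = 9,646/145,768 = 6.62%.
After the first change, employed and labor force both rise by 2,735; unemployed unchanged → E = 138,857, U = 9,646, labor force = 148,503.
After the second change, unemployed and labor force both fall by 2,420 → E = 138,857, U = 7,226, labor force = 146,083.
New unemployment rate = 7,226 / 146,083 = 4.95%.
Change = 4.95% − 6.62% = −1.67 percentage points.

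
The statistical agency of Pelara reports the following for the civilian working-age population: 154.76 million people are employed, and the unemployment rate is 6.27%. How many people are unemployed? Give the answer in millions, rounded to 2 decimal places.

About 10.35 million are unemployed.

Let U be the number unemployed. The labor force is E + U, and U/(E+U) = 0.0627.
So U = 0.0627 × 154.76 / (1 − 0.0627) = 9.7035 / 0.9373 ≈ 10.35 million.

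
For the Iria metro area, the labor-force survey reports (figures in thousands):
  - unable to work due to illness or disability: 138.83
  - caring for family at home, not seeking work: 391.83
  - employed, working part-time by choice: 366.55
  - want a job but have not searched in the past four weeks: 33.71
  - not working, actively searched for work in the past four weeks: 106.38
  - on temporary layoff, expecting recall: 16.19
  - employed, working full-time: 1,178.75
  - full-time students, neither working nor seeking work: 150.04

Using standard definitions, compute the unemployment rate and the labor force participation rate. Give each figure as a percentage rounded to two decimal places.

Employed = 366.55 + 1,178.75 = 1,545.30 thousand.
Unemployed = 106.38 + 16.19 = 122.57 thousand (jobless and actively searching, or on temporary layoff).
Labor force = 1,545.30 + 122.57 = 1,667.87 thousand.
Not in labor force = 138.83 + 391.83 + 33.71 + 150.04 = 714.41 thousand (those not working and not actively searching are outside the labor force — including those who want a job but have given up searching).
Civilian working-age population = 1,667.87 + 714.41 = 2,382.28 thousand.
Unemployment rate = 122.57 / 1,667.87 = 7.35%.
Labor force participation rate = 1,667.87 / 2,382.28 = 70.01%.

Unemployment rate ≈ 7.35%; labor force participation rate ≈ 70.01%.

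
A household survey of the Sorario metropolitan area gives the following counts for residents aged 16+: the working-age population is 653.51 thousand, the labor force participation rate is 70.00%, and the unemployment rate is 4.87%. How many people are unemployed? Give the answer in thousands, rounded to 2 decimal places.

Labor force = 0.7000 × 653.51 = 457.46 thousand.
Unemployed = 0.0487 × 457.46 ≈ 22.28 thousand.

About 22.28 thousand are unemployed.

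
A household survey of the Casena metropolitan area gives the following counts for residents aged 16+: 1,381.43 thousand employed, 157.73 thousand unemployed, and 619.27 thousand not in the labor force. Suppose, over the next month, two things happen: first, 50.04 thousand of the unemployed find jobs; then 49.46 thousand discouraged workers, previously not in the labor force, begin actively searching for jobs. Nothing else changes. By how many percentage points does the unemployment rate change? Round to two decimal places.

The unemployment rate changes by −0.36 percentage points.

Initially, labor force = 1,381.43 + 157.73 = 1,539.16 thousand, so u = 157.73/1,539.16 = 10.25%.
After the first change, unemployed falls and employed rises by 50.04; labor force unchanged → E = 1,431.47, U = 107.69, labor force = 1,539.16 thousand.
After the second change, unemployed and labor force both rise by 49.46 → E = 1,431.47, U = 157.15, labor force = 1,588.62 thousand.
New unemployment rate = 157.15 / 1,588.62 = 9.89%.
Change = 9.89% − 10.25% = −0.36 percentage points.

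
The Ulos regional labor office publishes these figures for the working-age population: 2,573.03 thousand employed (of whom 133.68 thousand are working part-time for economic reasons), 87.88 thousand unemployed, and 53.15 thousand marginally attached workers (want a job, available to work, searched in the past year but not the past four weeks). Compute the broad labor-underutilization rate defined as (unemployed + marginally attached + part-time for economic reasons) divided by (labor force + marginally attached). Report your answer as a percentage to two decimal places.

Broad underutilization rate ≈ 10.12%.

Labor force = 2,573.03 + 87.88 = 2,660.91 thousand.
Numerator = 87.88 + 53.15 + 133.68 = 274.71 thousand.
Denominator = 2,660.91 + 53.15 = 2,714.06 thousand.
Broad rate = 274.71 / 2,714.06 = 10.12%.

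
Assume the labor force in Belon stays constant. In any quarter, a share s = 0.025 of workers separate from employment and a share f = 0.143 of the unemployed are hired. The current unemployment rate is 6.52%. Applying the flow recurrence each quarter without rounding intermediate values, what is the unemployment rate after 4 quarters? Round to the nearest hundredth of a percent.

Unemployment rate after four quarters ≈ 10.87%.

With a fixed labor force, u_{t+1} = u_t + s·(1−u_t) − f·u_t = u_t·(1−s−f) + s.
Here 1−s−f = 0.832 and s = 0.025.
u_1 = 0.065200 × 0.832 + 0.025 = 0.079246.
u_2 = 0.079246 × 0.832 + 0.025 = 0.090933.
u_3 = 0.090933 × 0.832 + 0.025 = 0.100656.
u_4 = 0.100656 × 0.832 + 0.025 = 0.108746.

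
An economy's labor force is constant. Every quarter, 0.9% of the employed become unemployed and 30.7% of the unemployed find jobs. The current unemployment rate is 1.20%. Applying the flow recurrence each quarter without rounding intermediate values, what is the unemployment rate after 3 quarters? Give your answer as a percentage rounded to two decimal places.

Unemployment rate after three quarters ≈ 2.32%.

With a fixed labor force, u_{t+1} = u_t + s·(1−u_t) − f·u_t = u_t·(1−s−f) + s.
Here 1−s−f = 0.684 and s = 0.009.
u_1 = 0.012000 × 0.684 + 0.009 = 0.017208.
u_2 = 0.017208 × 0.684 + 0.009 = 0.020770.
u_3 = 0.020770 × 0.684 + 0.009 = 0.023207.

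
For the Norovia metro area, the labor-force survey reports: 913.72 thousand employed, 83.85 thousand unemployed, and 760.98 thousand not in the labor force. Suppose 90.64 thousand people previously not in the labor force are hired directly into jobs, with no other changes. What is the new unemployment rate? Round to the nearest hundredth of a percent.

New unemployment rate ≈ 7.71%.

Initially, labor force = 913.72 + 83.85 = 997.57 thousand, so u = 83.85/997.57 = 8.41%.
After the change, employed and labor force both rise by 90.64; unemployed unchanged → E = 1,004.36, U = 83.85, labor force = 1,088.21 thousand.
New unemployment rate = 83.85 / 1,088.21 = 7.71%.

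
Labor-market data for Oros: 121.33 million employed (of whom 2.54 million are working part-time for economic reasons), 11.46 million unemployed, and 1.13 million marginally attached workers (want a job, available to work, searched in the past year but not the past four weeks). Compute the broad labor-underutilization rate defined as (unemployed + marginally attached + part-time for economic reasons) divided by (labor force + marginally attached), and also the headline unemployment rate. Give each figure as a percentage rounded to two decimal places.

Labor force = 121.33 + 11.46 = 132.79 million.
Numerator = 11.46 + 1.13 + 2.54 = 15.13 million.
Denominator = 132.79 + 1.13 = 133.92 million.
Broad rate = 15.13 / 133.92 = 11.30%.
Headline unemployment rate = 11.46 / 132.79 = 8.63%.

Broad underutilization rate ≈ 11.30%; headline unemployment rate ≈ 8.63%.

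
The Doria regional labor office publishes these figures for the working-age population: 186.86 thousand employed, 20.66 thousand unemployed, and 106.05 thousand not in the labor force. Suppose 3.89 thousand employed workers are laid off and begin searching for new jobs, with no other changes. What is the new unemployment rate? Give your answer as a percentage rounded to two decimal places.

New unemployment rate ≈ 11.83%.

Initially, labor force = 186.86 + 20.66 = 207.52 thousand, so u = 20.66/207.52 = 9.96%.
After the change, employed falls and unemployed rises by 3.89; labor force unchanged → E = 182.97, U = 24.55, labor force = 207.52 thousand.
New unemployment rate = 24.55 / 207.52 = 11.83%.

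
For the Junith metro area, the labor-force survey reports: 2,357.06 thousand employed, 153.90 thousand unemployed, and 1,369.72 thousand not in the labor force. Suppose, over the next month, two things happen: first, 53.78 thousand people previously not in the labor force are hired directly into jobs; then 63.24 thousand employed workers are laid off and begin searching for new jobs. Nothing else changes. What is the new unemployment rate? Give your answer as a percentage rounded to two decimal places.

New unemployment rate ≈ 8.47%.

Initially, labor force = 2,357.06 + 153.90 = 2,510.96 thousand, so u = 153.90/2,510.96 = 6.13%.
After the first change, employed and labor force both rise by 53.78; unemployed unchanged → E = 2,410.84, U = 153.90, labor force = 2,564.74 thousand.
After the second change, employed falls and unemployed rises by 63.24; labor force unchanged → E = 2,347.60, U = 217.14, labor force = 2,564.74 thousand.
New unemployment rate = 217.14 / 2,564.74 = 8.47%.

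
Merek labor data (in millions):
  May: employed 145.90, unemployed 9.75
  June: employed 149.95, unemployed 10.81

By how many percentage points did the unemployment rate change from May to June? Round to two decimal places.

The unemployment rate changed by +0.46 percentage points.

May: labor force = 145.90 + 9.75 = 155.65; u = 9.75/155.65 = 6.26%.
June: labor force = 149.95 + 10.81 = 160.76; u = 10.81/160.76 = 6.72%.
Change = 6.72% − 6.26% = +0.46 pp.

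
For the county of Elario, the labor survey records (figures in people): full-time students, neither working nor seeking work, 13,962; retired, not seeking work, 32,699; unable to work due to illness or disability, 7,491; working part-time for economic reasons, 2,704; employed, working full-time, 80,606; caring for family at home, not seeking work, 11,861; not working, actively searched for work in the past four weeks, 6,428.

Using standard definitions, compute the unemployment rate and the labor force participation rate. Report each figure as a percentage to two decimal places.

Unemployment rate ≈ 7.16%; labor force participation rate ≈ 57.62%.

Employed = 2,704 + 80,606 = 83,310 (anyone who worked, including part-time for economic reasons, counts as employed).
Unemployed = 6,428.
Labor force = 83,310 + 6,428 = 89,738.
Not in labor force = 13,962 + 32,699 + 7,491 + 11,861 = 66,013 (those not working and not actively searching are outside the labor force).
Civilian working-age population = 89,738 + 66,013 = 155,751.
Unemployment rate = 6,428 / 89,738 = 7.16%.
Labor force participation rate = 89,738 / 155,751 = 57.62%.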